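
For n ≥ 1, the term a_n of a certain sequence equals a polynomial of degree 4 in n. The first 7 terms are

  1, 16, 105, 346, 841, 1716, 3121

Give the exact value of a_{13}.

1st diffs: 15, 89, 241, 495, 875, 1405.
2nd diffs: 74, 152, 254, 380, 530.
3rd diffs: 78, 102, 126, 150.
4th diffs: 24, 24, 24 (constant).
Newton forward-difference form: a_n = 1 + 15·C(n-1,1) + 74·C(n-1,2) + 78·C(n-1,3) + 24·C(n-1,4).
At n = 13: n-1 = 12, so a_{13} = 1 + 180 + 4884 + 17160 + 11880 = 34105.

34105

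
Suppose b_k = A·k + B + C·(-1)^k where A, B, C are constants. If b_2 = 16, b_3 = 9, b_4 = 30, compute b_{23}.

The three given values yield: 2A + B + C = 16; 3A + B - C = 9; 4A + B + C = 30.
Subtracting the first from the second: A - 2C = -7.
Subtracting the second from the third: A + 2C = 21.
Solving: C = 7, A = 7, then B = -5.
Hence b_{23} = 7·23 + (-5) + 7·(-1) = 149.

149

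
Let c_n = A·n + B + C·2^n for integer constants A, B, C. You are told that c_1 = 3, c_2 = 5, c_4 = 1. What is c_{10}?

Plug in n = 1, 2, 4: A + B + 2C = 3; 2A + B + 4C = 5; 4A + B + 16C = 1.
Subtracting the first from the second: A + 2C = 2.
Subtracting the second from the third: 2A + 12C = -4.
Solving: C = -1, A = 4, then B = 1.
Hence c_{10} = 4·10 + 1 + (-1)·1024 = -983.

-983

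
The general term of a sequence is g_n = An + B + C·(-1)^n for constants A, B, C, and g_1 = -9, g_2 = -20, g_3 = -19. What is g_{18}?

The three given values yield: A + B - C = -9; 2A + B + C = -20; 3A + B - C = -19.
Subtracting the first from the second: A + 2C = -11.
Subtracting the second from the third: A - 2C = 1.
Solving: C = -3, A = -5, then B = -7.
So g_n = -5·n + (-7) + (-3)·(-1)^n; at n=18 this is -100.

-100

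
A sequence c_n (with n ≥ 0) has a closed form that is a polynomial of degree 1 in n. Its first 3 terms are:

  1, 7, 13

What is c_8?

49

1st diffs: 6, 6 (constant).
So c_n = 6n + 1.
Evaluating at n = 8 gives c_8 = 49.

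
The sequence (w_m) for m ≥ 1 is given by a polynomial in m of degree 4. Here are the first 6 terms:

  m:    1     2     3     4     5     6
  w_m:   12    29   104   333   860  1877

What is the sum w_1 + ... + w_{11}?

1st diffs: 17, 75, 229, 527, 1017.
2nd diffs: 58, 154, 298, 490.
3rd diffs: 96, 144, 192.
4th diffs: 48, 48 (constant).
Newton forward-difference form: w_m = 12 + 17·C(m-1,1) + 58·C(m-1,2) + 96·C(m-1,3) + 48·C(m-1,4).
Continuing: …, 3624, 6389, 10508, 16365, …, w_{11} = 24392.
Summing m = 1..11 (11 terms) gives 64493.

64493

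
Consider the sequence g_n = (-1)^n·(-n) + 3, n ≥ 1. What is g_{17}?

20

(-1)^17 = -1; -n at n=17 is -17; so g_{17} = 20.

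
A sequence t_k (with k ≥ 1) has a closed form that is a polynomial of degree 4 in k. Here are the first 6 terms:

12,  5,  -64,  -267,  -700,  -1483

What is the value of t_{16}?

-72123

1st diffs: -7, -69, -203, -433, -783.
2nd diffs: -62, -134, -230, -350.
3rd diffs: -72, -96, -120.
4th diffs: -24, -24 (constant).
Newton forward-difference form: t_k = 12 + (-7)·C(k-1,1) + (-62)·C(k-1,2) + (-72)·C(k-1,3) + (-24)·C(k-1,4).
At k = 16: k-1 = 15, so t_{16} = 12 - 105 - 6510 - 32760 - 32760 = -72123.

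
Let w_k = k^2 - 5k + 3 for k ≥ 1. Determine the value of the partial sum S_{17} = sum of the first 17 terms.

Over k = 1..17: Σk = 153, Σk² = 1785.
Total = (1)·1785 + (-5)·153 + (3)·17 = 1071.

1071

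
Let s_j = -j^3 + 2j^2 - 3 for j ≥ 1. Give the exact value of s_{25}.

s_{25} = -1·25^3 + 2·25^2 - 3 = -14378.

-14378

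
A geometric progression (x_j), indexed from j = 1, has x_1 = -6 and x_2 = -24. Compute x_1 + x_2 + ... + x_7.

Common ratio r = 4.
x_j = (-6)·4^(j-1).
S = (-6)·(4^7 - 1)/(4 - 1) = (-6)·(16384 - 1)/(3) = -32766.

-32766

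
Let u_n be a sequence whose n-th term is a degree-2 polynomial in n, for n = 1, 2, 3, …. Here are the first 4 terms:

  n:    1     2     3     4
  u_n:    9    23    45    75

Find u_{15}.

1st diffs: 14, 22, 30.
2nd diffs: 8, 8 (constant).
So u_n = 4n^2 + 2n + 3.
Evaluating at n = 15 gives u_{15} = 933.

933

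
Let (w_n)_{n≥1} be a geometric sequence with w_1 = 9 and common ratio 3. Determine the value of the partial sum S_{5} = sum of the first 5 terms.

1089

w_n = 9·3^(n-1).
S = 9·(3^5 - 1)/(3 - 1) = 9·(243 - 1)/(2) = 1089.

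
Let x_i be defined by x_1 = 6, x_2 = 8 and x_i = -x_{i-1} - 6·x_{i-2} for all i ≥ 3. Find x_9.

5356

Iterate the recurrence:
x_3 = -44  x_4 = -4  x_5 = 268  x_6 = -244  x_7 = -1364  x_8 = 2828  x_9 = 5356.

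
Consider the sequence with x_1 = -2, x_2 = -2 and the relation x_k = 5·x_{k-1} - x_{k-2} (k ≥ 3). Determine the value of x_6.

-872

Iterate the recurrence:
x_3 = -8, x_4 = -38, x_5 = -182, x_6 = -872.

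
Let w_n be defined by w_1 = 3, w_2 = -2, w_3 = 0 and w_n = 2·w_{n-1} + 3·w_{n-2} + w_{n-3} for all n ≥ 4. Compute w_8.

-237

Applying the relation repeatedly:
w_4 = -3; w_5 = -8; w_6 = -25; w_7 = -77; w_8 = -237.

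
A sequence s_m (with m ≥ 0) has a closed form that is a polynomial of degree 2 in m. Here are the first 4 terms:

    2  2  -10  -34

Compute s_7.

-250

1st diffs: 0, -12, -24.
2nd diffs: -12, -12 (constant).
So s_m = -6m^2 + 6m + 2.
Evaluating at m = 7 gives s_7 = -250.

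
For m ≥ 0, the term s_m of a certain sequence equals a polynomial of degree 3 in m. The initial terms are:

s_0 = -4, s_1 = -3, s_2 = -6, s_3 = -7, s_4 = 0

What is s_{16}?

1st diffs: 1, -3, -1, 7.
2nd diffs: -4, 2, 8.
3rd diffs: 6, 6 (constant).
Newton forward-difference form: s_m = -4 + 1·C(m,1) + (-4)·C(m,2) + 6·C(m,3).
At m = 16: m = 16, so s_{16} = -4 + 16 - 480 + 3360 = 2892.

2892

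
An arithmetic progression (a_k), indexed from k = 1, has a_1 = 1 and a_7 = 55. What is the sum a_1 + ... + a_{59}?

Common difference d = (55 - 1) / (7 - 1) = 9.
a_k = 1 + (k - 1)·9.
a_{59} = 523; S = 59·(1 + 523)/2 = 15458.

15458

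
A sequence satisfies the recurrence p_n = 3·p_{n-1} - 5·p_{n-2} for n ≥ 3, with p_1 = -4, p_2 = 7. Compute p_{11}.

27491

Compute successive terms:
p_3 = 41; p_4 = 88; p_5 = 59; p_6 = -263; p_7 = -1084; p_8 = -1937; p_9 = -391; p_{10} = 8512; p_{11} = 27491.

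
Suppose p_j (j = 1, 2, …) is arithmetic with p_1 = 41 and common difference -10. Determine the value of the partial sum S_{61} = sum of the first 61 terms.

-15799

p_j = 41 + (j - 1)·(-10).
p_{61} = -559; S = 61·(41 + (-559))/2 = -15799.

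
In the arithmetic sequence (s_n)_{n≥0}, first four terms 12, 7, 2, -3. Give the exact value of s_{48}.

Common difference d = -5.
s_n = 12 + (n - 0)·(-5).
s_{48} = 12 + 48·(-5) = -228.

-228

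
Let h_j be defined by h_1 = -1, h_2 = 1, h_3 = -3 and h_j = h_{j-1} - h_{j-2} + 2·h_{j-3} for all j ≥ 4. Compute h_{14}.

h_4 = -6;  h_5 = -1;  h_6 = -1;  …;  h_{11} = -37;  h_{12} = -29;  h_{13} = -20;  h_{14} = -65.

-65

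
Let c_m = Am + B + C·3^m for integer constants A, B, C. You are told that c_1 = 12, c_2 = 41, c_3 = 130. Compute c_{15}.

71744518

The three given values yield: A + B + 3C = 12; 2A + B + 9C = 41; 3A + B + 27C = 130.
Subtracting the first from the second: A + 6C = 29.
Subtracting the second from the third: A + 18C = 89.
Solving: C = 5, A = -1, then B = -2.
So c_m = -1·m + (-2) + 5·3^m; at m=15 this is 71744518.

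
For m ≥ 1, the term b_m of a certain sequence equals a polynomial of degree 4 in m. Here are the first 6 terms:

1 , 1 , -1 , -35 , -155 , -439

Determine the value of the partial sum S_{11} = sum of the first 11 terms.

-21307

1st diffs: 0, -2, -34, -120, -284.
2nd diffs: -2, -32, -86, -164.
3rd diffs: -30, -54, -78.
4th diffs: -24, -24 (constant).
Newton forward-difference form: b_m = 1 + (-2)·C(m-1,2) + (-30)·C(m-1,3) + (-24)·C(m-1,4).
Continuing: …, -989, -1931, -3415, -5615, …, b_{11} = -8729.
Summing m = 1..11 (11 terms) gives -21307.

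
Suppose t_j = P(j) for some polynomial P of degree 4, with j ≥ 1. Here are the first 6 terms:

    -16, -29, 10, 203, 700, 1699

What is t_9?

1st diffs: -13, 39, 193, 497, 999.
2nd diffs: 52, 154, 304, 502.
3rd diffs: 102, 150, 198.
4th diffs: 48, 48 (constant).
Newton forward-difference form: t_j = -16 + (-13)·C(j-1,1) + 52·C(j-1,2) + 102·C(j-1,3) + 48·C(j-1,4).
At j = 9: j-1 = 8, so t_9 = -16 - 104 + 1456 + 5712 + 3360 = 10408.

10408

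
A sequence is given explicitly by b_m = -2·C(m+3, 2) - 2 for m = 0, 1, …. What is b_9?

C(12, 2) = 66, so b_9 = -134.

-134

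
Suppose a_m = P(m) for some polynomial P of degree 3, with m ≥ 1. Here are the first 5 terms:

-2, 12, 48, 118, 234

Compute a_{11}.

1st diffs: 14, 36, 70, 116.
2nd diffs: 22, 34, 46.
3rd diffs: 12, 12 (constant).
Newton forward-difference form: a_m = -2 + 14·C(m-1,1) + 22·C(m-1,2) + 12·C(m-1,3).
At m = 11: m-1 = 10, so a_{11} = -2 + 140 + 990 + 1440 = 2568.

2568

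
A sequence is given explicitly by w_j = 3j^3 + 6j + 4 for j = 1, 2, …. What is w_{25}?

47029

w_{25} = 3·25^3 + 6·25 + 4 = 47029.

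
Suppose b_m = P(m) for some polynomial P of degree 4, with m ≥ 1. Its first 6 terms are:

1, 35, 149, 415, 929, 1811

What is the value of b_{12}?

24575

1st diffs: 34, 114, 266, 514, 882.
2nd diffs: 80, 152, 248, 368.
3rd diffs: 72, 96, 120.
4th diffs: 24, 24 (constant).
Newton forward-difference form: b_m = 1 + 34·C(m-1,1) + 80·C(m-1,2) + 72·C(m-1,3) + 24·C(m-1,4).
At m = 12: m-1 = 11, so b_{12} = 1 + 374 + 4400 + 11880 + 7920 = 24575.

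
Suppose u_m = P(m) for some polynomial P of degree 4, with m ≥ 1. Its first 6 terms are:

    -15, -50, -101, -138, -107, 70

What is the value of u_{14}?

1st diffs: -35, -51, -37, 31, 177.
2nd diffs: -16, 14, 68, 146.
3rd diffs: 30, 54, 78.
4th diffs: 24, 24 (constant).
Newton forward-difference form: u_m = -15 + (-35)·C(m-1,1) + (-16)·C(m-1,2) + 30·C(m-1,3) + 24·C(m-1,4).
At m = 14: m-1 = 13, so u_{14} = -15 - 455 - 1248 + 8580 + 17160 = 24022.

24022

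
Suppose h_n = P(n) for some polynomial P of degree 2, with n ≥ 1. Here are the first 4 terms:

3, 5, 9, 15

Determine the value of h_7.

45

1st diffs: 2, 4, 6.
2nd diffs: 2, 2 (constant).
So h_n = n^2 - n + 3.
Evaluating at n = 7 gives h_7 = 45.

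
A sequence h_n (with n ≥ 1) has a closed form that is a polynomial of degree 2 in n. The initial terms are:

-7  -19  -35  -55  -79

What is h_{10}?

-259

1st diffs: -12, -16, -20, -24.
2nd diffs: -4, -4, -4 (constant).
Newton forward-difference form: h_n = -7 + (-12)·C(n-1,1) + (-4)·C(n-1,2).
At n = 10: n-1 = 9, so h_{10} = -7 - 108 - 144 = -259.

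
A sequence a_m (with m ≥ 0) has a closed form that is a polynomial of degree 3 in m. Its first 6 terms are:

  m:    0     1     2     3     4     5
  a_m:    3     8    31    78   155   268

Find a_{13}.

1st diffs: 5, 23, 47, 77, 113.
2nd diffs: 18, 24, 30, 36.
3rd diffs: 6, 6, 6 (constant).
Newton forward-difference form: a_m = 3 + 5·C(m,1) + 18·C(m,2) + 6·C(m,3).
At m = 13: m = 13, so a_{13} = 3 + 65 + 1404 + 1716 = 3188.

3188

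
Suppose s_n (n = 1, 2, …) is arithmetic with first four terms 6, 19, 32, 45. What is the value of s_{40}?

Common difference d = 13.
s_n = 6 + (n - 1)·13.
s_{40} = 6 + 39·13 = 513.

513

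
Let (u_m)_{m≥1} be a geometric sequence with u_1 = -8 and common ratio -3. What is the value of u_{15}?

-38263752

u_m = (-8)·(-3)^(m-1).
u_{15} = (-8)·(-3)^14 = -38263752.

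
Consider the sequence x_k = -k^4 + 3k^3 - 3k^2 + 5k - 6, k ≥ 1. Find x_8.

-2718

x_8 = -1·8^4 + 3·8^3 - 3·8^2 + 5·8 - 6 = -2718.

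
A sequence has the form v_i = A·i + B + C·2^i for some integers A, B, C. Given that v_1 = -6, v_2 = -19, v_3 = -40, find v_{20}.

At i = 1, 2, 3: A + B + 2C = -6; 2A + B + 4C = -19; 3A + B + 8C = -40.
Subtracting the first from the second: A + 2C = -13.
Subtracting the second from the third: A + 4C = -21.
Solving: C = -4, A = -5, then B = 7.
Hence v_{20} = -5·20 + 7 + (-4)·1048576 = -4194397.

-4194397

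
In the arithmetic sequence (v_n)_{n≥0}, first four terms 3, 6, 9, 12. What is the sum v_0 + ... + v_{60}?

Common difference d = 3.
v_n = 3 + (n - 0)·3.
v_{60} = 183; S = 61·(3 + 183)/2 = 5673.

5673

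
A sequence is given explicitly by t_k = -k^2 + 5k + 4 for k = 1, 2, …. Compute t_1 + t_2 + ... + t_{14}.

-434

Over k = 1..14: Σk = 105, Σk² = 1015.
Total = (-1)·1015 + (5)·105 + (4)·14 = -434.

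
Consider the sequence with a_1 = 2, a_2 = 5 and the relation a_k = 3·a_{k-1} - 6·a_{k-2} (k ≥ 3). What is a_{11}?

-12393

Applying the relation repeatedly:
a_3 = 3; a_4 = -21; a_5 = -81; a_6 = -117; a_7 = 135; a_8 = 1107; a_9 = 2511; a_{10} = 891; a_{11} = -12393.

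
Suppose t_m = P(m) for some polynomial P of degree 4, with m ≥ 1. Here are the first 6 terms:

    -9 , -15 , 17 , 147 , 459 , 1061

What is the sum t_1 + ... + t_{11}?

36729

1st diffs: -6, 32, 130, 312, 602.
2nd diffs: 38, 98, 182, 290.
3rd diffs: 60, 84, 108.
4th diffs: 24, 24 (constant).
So t_m = m^4 - 6m^2 - 3m - 1.
Continuing: …, 2085, 3687, 6047, 9369, …, t_{11} = 13881.
Summing m = 1..11 (11 terms) gives 36729.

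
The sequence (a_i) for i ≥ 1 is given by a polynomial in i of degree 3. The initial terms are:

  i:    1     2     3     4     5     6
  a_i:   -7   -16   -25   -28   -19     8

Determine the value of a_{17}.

3209

1st diffs: -9, -9, -3, 9, 27.
2nd diffs: 0, 6, 12, 18.
3rd diffs: 6, 6, 6 (constant).
Newton forward-difference form: a_i = -7 + (-9)·C(i-1,1) + 6·C(i-1,3).
At i = 17: i-1 = 16, so a_{17} = -7 - 144 + 3360 = 3209.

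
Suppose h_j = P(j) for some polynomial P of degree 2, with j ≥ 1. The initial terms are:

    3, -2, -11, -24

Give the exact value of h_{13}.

-321

1st diffs: -5, -9, -13.
2nd diffs: -4, -4 (constant).
Newton forward-difference form: h_j = 3 + (-5)·C(j-1,1) + (-4)·C(j-1,2).
At j = 13: j-1 = 12, so h_{13} = 3 - 60 - 264 = -321.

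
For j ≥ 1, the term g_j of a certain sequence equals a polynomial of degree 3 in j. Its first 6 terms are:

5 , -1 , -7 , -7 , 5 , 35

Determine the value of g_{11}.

665

1st diffs: -6, -6, 0, 12, 30.
2nd diffs: 0, 6, 12, 18.
3rd diffs: 6, 6, 6 (constant).
Newton forward-difference form: g_j = 5 + (-6)·C(j-1,1) + 6·C(j-1,3).
At j = 11: j-1 = 10, so g_{11} = 5 - 60 + 720 = 665.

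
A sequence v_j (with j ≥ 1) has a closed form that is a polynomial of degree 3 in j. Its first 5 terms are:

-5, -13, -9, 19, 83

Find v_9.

1st diffs: -8, 4, 28, 64.
2nd diffs: 12, 24, 36.
3rd diffs: 12, 12 (constant).
So v_j = 2j^3 - 6j^2 - 4j + 3.
Evaluating at j = 9 gives v_9 = 939.

939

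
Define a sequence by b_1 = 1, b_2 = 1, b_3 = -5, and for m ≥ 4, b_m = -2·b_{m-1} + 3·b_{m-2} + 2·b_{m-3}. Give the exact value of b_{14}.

Compute successive terms:
b_4 = 15, b_5 = -43, b_6 = 121, …, b_{11} = -21365, b_{12} = 60111, b_{13} = -169131, b_{14} = 475865.

475865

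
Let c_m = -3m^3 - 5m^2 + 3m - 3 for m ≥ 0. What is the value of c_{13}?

c_{13} = -3·13^3 - 5·13^2 + 3·13 - 3 = -7400.

-7400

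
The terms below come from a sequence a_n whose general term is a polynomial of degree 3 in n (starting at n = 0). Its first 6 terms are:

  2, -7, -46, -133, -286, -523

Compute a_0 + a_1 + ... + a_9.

1st diffs: -9, -39, -87, -153, -237.
2nd diffs: -30, -48, -66, -84.
3rd diffs: -18, -18, -18 (constant).
So a_n = -3n^3 - 6n^2 + 2.
Continuing: -862, -1321, -1918, -2671.
Summing n = 0..9 (10 terms) gives -7765.

-7765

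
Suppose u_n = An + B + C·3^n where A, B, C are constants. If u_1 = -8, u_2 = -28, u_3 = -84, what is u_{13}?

-4782992

Plug in n = 1, 2, 3: A + B + 3C = -8; 2A + B + 9C = -28; 3A + B + 27C = -84.
Subtracting the first from the second: A + 6C = -20.
Subtracting the second from the third: A + 18C = -56.
Solving: C = -3, A = -2, then B = 3.
Hence u_{13} = -2·13 + 3 + (-3)·1594323 = -4782992.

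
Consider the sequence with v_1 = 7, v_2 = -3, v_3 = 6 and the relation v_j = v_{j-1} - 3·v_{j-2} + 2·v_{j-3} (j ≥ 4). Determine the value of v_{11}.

Step forward from the initial values:
v_4 = 29;  v_5 = 5;  v_6 = -70;  v_7 = -27;  v_8 = 193;  v_9 = 134;  v_{10} = -499;  v_{11} = -515.

-515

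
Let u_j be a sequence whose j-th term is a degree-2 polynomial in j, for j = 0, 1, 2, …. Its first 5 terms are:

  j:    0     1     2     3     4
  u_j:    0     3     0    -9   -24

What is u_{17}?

1st diffs: 3, -3, -9, -15.
2nd diffs: -6, -6, -6 (constant).
Newton forward-difference form: u_j = 3·C(j,1) + (-6)·C(j,2).
At j = 17: j = 17, so u_{17} = 51 - 816 = -765.

-765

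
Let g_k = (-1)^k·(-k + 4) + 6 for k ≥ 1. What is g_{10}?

(-1)^10 = 1; -k + 4 at k=10 is -6; so g_{10} = 0.

0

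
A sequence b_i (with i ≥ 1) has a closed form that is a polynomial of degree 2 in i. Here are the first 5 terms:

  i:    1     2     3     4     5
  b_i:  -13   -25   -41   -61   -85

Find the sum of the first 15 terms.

1st diffs: -12, -16, -20, -24.
2nd diffs: -4, -4, -4 (constant).
Newton forward-difference form: b_i = -13 + (-12)·C(i-1,1) + (-4)·C(i-1,2).
Continuing: …, -113, -145, -181, -221, …, b_{15} = -545.
Summing i = 1..15 (15 terms) gives -3275.

-3275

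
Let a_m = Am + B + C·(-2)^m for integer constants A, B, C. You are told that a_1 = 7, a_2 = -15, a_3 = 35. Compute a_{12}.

Plug in m = 1, 2, 3: A + B - 2C = 7; 2A + B + 4C = -15; 3A + B - 8C = 35.
Subtracting the first from the second: A + 6C = -22.
Subtracting the second from the third: A - 12C = 50.
Solving: C = -4, A = 2, then B = -3.
Hence a_{12} = 2·12 + (-3) + (-4)·4096 = -16363.

-16363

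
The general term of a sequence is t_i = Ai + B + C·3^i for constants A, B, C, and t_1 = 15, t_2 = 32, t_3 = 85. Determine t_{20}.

Write the equations: A + B + 3C = 15; 2A + B + 9C = 32; 3A + B + 27C = 85.
Subtracting the first from the second: A + 6C = 17.
Subtracting the second from the third: A + 18C = 53.
Solving: C = 3, A = -1, then B = 7.
So t_i = -1·i + 7 + 3·3^i; at i=20 this is 10460353190.

10460353190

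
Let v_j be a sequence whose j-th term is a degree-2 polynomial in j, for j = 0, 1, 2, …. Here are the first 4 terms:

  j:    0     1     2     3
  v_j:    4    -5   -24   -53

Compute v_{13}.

-893

1st diffs: -9, -19, -29.
2nd diffs: -10, -10 (constant).
Newton forward-difference form: v_j = 4 + (-9)·C(j,1) + (-10)·C(j,2).
At j = 13: j = 13, so v_{13} = 4 - 117 - 780 = -893.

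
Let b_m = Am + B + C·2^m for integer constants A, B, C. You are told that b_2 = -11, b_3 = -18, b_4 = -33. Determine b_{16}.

-131061

Write the equations: 2A + B + 4C = -11; 3A + B + 8C = -18; 4A + B + 16C = -33.
Subtracting the first from the second: A + 4C = -7.
Subtracting the second from the third: A + 8C = -15.
Solving: C = -2, A = 1, then B = -5.
So b_m = 1·m + (-5) + (-2)·2^m; at m=16 this is -131061.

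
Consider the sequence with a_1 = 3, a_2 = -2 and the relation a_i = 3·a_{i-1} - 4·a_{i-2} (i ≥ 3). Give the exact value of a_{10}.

Compute successive terms:
a_3 = -18  a_4 = -46  a_5 = -66  a_6 = -14  a_7 = 222  a_8 = 722  a_9 = 1278  a_{10} = 946.

946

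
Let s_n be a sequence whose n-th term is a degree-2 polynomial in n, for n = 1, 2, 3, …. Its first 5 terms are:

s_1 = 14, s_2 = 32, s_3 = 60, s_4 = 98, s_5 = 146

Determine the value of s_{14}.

1st diffs: 18, 28, 38, 48.
2nd diffs: 10, 10, 10 (constant).
So s_n = 5n^2 + 3n + 6.
Evaluating at n = 14 gives s_{14} = 1028.

1028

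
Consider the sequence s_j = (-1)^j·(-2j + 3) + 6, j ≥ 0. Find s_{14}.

-19

(-1)^14 = 1; -2j + 3 at j=14 is -25; so s_{14} = -19.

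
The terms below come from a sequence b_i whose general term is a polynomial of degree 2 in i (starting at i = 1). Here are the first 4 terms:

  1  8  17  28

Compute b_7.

1st diffs: 7, 9, 11.
2nd diffs: 2, 2 (constant).
Newton forward-difference form: b_i = 1 + 7·C(i-1,1) + 2·C(i-1,2).
At i = 7: i-1 = 6, so b_7 = 1 + 42 + 30 = 73.

73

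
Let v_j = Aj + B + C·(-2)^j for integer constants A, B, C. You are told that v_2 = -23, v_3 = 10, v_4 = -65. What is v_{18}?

-786491

At j = 2, 3, 4: 2A + B + 4C = -23; 3A + B - 8C = 10; 4A + B + 16C = -65.
Subtracting the first from the second: A - 12C = 33.
Subtracting the second from the third: A + 24C = -75.
Solving: C = -3, A = -3, then B = -5.
Hence v_{18} = -3·18 + (-5) + (-3)·262144 = -786491.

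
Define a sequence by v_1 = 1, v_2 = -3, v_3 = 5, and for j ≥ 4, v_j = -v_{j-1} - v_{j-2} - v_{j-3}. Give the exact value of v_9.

Compute successive terms:
v_4 = -3  v_5 = 1  v_6 = -3  v_7 = 5  v_8 = -3  v_9 = 1.

1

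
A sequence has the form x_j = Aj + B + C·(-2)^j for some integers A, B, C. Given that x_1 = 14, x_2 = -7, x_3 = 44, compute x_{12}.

The three given values yield: A + B - 2C = 14; 2A + B + 4C = -7; 3A + B - 8C = 44.
Subtracting the first from the second: A + 6C = -21.
Subtracting the second from the third: A - 12C = 51.
Solving: C = -4, A = 3, then B = 3.
Hence x_{12} = 3·12 + 3 + (-4)·4096 = -16345.

-16345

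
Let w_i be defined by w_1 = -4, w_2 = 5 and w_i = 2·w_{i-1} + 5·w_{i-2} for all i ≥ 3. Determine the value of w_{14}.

Applying the relation repeatedly:
w_3 = -10  w_4 = 5  w_5 = -40  …  w_{11} = -39010  w_{12} = -133795  w_{13} = -462640  w_{14} = -1594255.

-1594255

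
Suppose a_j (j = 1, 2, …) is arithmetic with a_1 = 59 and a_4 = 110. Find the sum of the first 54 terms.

27513

Common difference d = (110 - 59) / (4 - 1) = 17.
a_j = 59 + (j - 1)·17.
a_{54} = 960; S = 54·(59 + 960)/2 = 27513.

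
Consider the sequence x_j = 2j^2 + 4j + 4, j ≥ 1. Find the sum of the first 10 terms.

1030

Over j = 1..10: Σj = 55, Σj² = 385.
Total = (2)·385 + (4)·55 + (4)·10 = 1030.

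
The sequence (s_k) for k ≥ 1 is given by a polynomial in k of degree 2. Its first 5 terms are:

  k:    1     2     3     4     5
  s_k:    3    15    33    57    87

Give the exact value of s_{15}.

1st diffs: 12, 18, 24, 30.
2nd diffs: 6, 6, 6 (constant).
Newton forward-difference form: s_k = 3 + 12·C(k-1,1) + 6·C(k-1,2).
At k = 15: k-1 = 14, so s_{15} = 3 + 168 + 546 = 717.

717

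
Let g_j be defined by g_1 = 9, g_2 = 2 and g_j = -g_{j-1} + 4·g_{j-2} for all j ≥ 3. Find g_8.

Iterate the recurrence:
g_3 = 34, g_4 = -26, g_5 = 162, g_6 = -266, g_7 = 914, g_8 = -1978.

-1978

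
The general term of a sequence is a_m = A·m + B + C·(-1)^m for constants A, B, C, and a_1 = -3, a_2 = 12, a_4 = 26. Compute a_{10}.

68

Write the equations: A + B - C = -3; 2A + B + C = 12; 4A + B + C = 26.
Subtracting the first from the second: A + 2C = 15.
Subtracting the second from the third: 2A = 14.
Solving: C = 4, A = 7, then B = -6.
Hence a_{10} = 7·10 + (-6) + 4·1 = 68.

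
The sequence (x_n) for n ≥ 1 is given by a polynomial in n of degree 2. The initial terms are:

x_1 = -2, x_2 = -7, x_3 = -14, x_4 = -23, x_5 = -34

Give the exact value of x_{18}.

-359

1st diffs: -5, -7, -9, -11.
2nd diffs: -2, -2, -2 (constant).
So x_n = -n^2 - 2n + 1.
Evaluating at n = 18 gives x_{18} = -359.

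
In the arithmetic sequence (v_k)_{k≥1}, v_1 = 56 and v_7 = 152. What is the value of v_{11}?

216

Common difference d = (152 - 56) / (7 - 1) = 16.
v_k = 56 + (k - 1)·16.
v_{11} = 56 + 10·16 = 216.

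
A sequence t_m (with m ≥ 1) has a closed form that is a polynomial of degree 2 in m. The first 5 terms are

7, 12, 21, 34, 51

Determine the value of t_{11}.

237

1st diffs: 5, 9, 13, 17.
2nd diffs: 4, 4, 4 (constant).
Newton forward-difference form: t_m = 7 + 5·C(m-1,1) + 4·C(m-1,2).
At m = 11: m-1 = 10, so t_{11} = 7 + 50 + 180 = 237.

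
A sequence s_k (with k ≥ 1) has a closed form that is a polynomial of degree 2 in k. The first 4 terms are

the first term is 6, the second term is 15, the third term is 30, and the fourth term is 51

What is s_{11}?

1st diffs: 9, 15, 21.
2nd diffs: 6, 6 (constant).
Newton forward-difference form: s_k = 6 + 9·C(k-1,1) + 6·C(k-1,2).
At k = 11: k-1 = 10, so s_{11} = 6 + 90 + 270 = 366.

366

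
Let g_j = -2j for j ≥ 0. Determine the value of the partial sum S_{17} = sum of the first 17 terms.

Over j = 0..16: Σj = 136.
Total = (-2)·136 = -272.

-272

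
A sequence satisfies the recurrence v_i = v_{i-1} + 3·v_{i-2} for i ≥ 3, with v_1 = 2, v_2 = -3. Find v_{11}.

v_3 = 3; v_4 = -6; v_5 = 3; v_6 = -15; v_7 = -6; v_8 = -51; v_9 = -69; v_{10} = -222; v_{11} = -429.

-429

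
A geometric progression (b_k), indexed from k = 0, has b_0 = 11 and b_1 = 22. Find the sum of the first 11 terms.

Common ratio r = 2.
b_k = 11·2^(k-0).
S = 11·(2^11 - 1)/(2 - 1) = 11·(2048 - 1)/(1) = 22517.

22517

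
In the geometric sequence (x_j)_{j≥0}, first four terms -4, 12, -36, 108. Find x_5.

972

Common ratio r = -3.
x_j = (-4)·(-3)^(j-0).
x_5 = (-4)·(-3)^5 = 972.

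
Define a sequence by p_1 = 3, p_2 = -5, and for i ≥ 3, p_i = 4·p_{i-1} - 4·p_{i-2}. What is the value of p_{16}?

Step forward from the initial values:
p_3 = -32; p_4 = -108; p_5 = -304; …; p_{13} = -258048; p_{14} = -561152; p_{15} = -1212416; p_{16} = -2605056.
(Characteristic roots are 2 and 2.)

-2605056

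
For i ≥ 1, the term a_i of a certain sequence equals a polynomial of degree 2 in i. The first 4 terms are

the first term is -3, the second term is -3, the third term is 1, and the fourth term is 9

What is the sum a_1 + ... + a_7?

1st diffs: 0, 4, 8.
2nd diffs: 4, 4 (constant).
So a_i = 2i^2 - 6i + 1.
Continuing: 21, 37, 57.
Summing i = 1..7 (7 terms) gives 119.

119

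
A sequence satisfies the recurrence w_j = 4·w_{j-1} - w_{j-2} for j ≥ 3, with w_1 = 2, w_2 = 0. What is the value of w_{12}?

-302632

Compute successive terms:
w_3 = -2  w_4 = -8  w_5 = -30  w_6 = -112  w_7 = -418  w_8 = -1560  w_9 = -5822  w_{10} = -21728  w_{11} = -81090  w_{12} = -302632.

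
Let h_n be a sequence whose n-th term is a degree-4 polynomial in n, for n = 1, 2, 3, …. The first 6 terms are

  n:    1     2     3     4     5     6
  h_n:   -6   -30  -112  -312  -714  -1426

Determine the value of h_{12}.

1st diffs: -24, -82, -200, -402, -712.
2nd diffs: -58, -118, -202, -310.
3rd diffs: -60, -84, -108.
4th diffs: -24, -24 (constant).
So h_n = -n^4 - 4n^2 + 3n - 4.
Evaluating at n = 12 gives h_{12} = -21280.

-21280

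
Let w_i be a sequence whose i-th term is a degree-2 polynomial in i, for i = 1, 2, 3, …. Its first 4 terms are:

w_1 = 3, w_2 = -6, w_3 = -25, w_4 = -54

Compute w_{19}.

1st diffs: -9, -19, -29.
2nd diffs: -10, -10 (constant).
Newton forward-difference form: w_i = 3 + (-9)·C(i-1,1) + (-10)·C(i-1,2).
At i = 19: i-1 = 18, so w_{19} = 3 - 162 - 1530 = -1689.

-1689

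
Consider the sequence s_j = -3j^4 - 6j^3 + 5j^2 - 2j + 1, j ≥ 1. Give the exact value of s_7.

s_7 = -3·7^4 - 6·7^3 + 5·7^2 - 2·7 + 1 = -9029.

-9029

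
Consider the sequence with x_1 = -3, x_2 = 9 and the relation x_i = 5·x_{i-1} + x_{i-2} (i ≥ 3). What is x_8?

Iterate the recurrence:
x_3 = 42; x_4 = 219; x_5 = 1137; x_6 = 5904; x_7 = 30657; x_8 = 159189.

159189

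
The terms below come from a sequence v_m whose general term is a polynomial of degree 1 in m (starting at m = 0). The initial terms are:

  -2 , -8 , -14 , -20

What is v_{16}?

1st diffs: -6, -6, -6 (constant).
So v_m = -6m - 2.
Evaluating at m = 16 gives v_{16} = -98.

-98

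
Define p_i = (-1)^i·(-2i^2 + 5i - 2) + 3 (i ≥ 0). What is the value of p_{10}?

(-1)^10 = 1; -2i^2 + 5i - 2 at i=10 is -152; so p_{10} = -149.

-149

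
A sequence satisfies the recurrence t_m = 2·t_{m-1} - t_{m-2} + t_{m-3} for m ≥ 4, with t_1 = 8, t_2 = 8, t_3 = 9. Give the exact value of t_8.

Iterate the recurrence:
t_4 = 18  t_5 = 35  t_6 = 61  t_7 = 105  t_8 = 184.

184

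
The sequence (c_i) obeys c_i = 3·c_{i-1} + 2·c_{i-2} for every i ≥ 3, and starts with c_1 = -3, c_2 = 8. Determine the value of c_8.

11134

c_3 = 18; c_4 = 70; c_5 = 246; c_6 = 878; c_7 = 3126; c_8 = 11134.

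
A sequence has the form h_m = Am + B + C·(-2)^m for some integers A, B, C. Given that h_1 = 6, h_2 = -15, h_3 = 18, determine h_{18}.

-786483

Write the equations: A + B - 2C = 6; 2A + B + 4C = -15; 3A + B - 8C = 18.
Subtracting the first from the second: A + 6C = -21.
Subtracting the second from the third: A - 12C = 33.
Solving: C = -3, A = -3, then B = 3.
Therefore h_{18} = -54 + 3 + (-3)·262144 = -786483.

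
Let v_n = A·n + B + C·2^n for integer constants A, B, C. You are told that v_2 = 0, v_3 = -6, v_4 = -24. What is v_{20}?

Plug in n = 2, 3, 4: 2A + B + 4C = 0; 3A + B + 8C = -6; 4A + B + 16C = -24.
Subtracting the first from the second: A + 4C = -6.
Subtracting the second from the third: A + 8C = -18.
Solving: C = -3, A = 6, then B = 0.
Hence v_{20} = 6·20 + 0 + (-3)·1048576 = -3145608.

-3145608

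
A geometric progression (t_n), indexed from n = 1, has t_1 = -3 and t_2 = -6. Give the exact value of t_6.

-96

Common ratio r = 2.
t_n = (-3)·2^(n-1).
t_6 = (-3)·2^5 = -96.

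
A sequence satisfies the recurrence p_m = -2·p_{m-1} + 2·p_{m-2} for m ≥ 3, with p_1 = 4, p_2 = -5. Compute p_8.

-2600

p_3 = 18, p_4 = -46, p_5 = 128, p_6 = -348, p_7 = 952, p_8 = -2600.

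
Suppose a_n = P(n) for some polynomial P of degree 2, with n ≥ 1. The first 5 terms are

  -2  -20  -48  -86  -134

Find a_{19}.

1st diffs: -18, -28, -38, -48.
2nd diffs: -10, -10, -10 (constant).
Newton forward-difference form: a_n = -2 + (-18)·C(n-1,1) + (-10)·C(n-1,2).
At n = 19: n-1 = 18, so a_{19} = -2 - 324 - 1530 = -1856.

-1856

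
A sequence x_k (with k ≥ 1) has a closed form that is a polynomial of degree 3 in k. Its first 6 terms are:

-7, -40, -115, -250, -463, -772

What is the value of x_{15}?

1st diffs: -33, -75, -135, -213, -309.
2nd diffs: -42, -60, -78, -96.
3rd diffs: -18, -18, -18 (constant).
So x_k = -3k^3 - 3k^2 - 3k + 2.
Evaluating at k = 15 gives x_{15} = -10843.

-10843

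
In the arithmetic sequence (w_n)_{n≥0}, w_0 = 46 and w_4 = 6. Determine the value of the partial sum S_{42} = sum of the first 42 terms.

Common difference d = (6 - 46) / (4 - 0) = -10.
w_n = 46 + (n - 0)·(-10).
w_{41} = -364; S = 42·(46 + (-364))/2 = -6678.

-6678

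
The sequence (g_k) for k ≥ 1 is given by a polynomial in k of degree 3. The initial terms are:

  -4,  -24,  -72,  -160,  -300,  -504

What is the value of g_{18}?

1st diffs: -20, -48, -88, -140, -204.
2nd diffs: -28, -40, -52, -64.
3rd diffs: -12, -12, -12 (constant).
Newton forward-difference form: g_k = -4 + (-20)·C(k-1,1) + (-28)·C(k-1,2) + (-12)·C(k-1,3).
At k = 18: k-1 = 17, so g_{18} = -4 - 340 - 3808 - 8160 = -12312.

-12312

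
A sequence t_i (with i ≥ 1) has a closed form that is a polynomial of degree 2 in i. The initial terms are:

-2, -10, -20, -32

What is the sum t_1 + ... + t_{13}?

-1222

1st diffs: -8, -10, -12.
2nd diffs: -2, -2 (constant).
Newton forward-difference form: t_i = -2 + (-8)·C(i-1,1) + (-2)·C(i-1,2).
Continuing: …, -46, -62, -80, -100, …, t_{13} = -230.
Summing i = 1..13 (13 terms) gives -1222.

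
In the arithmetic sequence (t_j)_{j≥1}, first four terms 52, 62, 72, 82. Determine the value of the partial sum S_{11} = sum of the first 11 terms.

Common difference d = 10.
t_j = 52 + (j - 1)·10.
t_{11} = 152; S = 11·(52 + 152)/2 = 1122.

1122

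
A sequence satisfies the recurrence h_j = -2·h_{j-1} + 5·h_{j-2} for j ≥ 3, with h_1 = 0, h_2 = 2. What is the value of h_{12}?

335938

Applying the relation repeatedly:
h_3 = -4  h_4 = 18  h_5 = -56  h_6 = 202  h_7 = -684  h_8 = 2378  h_9 = -8176  h_{10} = 28242  h_{11} = -97364  h_{12} = 335938.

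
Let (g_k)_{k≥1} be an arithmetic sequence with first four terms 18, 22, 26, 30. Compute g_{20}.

Common difference d = 4.
g_k = 18 + (k - 1)·4.
g_{20} = 18 + 19·4 = 94.

94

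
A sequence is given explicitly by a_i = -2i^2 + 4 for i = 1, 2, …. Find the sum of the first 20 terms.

-5660

Over i = 1..20: Σi = 210, Σi² = 2870.
Total = (-2)·2870 + (4)·20 = -5660.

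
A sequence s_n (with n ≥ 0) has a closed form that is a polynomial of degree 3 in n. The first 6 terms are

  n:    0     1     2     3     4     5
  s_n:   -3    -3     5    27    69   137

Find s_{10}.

1st diffs: 0, 8, 22, 42, 68.
2nd diffs: 8, 14, 20, 26.
3rd diffs: 6, 6, 6 (constant).
Newton forward-difference form: s_n = -3 + 8·C(n,2) + 6·C(n,3).
At n = 10: n = 10, so s_{10} = -3 + 360 + 720 = 1077.

1077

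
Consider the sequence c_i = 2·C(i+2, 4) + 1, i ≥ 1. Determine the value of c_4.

31

C(6, 4) = 15, so c_4 = 31.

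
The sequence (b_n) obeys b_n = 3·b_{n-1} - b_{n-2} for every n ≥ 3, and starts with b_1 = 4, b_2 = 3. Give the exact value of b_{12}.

Iterate the recurrence:
b_3 = 5, b_4 = 12, b_5 = 31, b_6 = 81, b_7 = 212, b_8 = 555, b_9 = 1453, b_{10} = 3804, b_{11} = 9959, b_{12} = 26073.

26073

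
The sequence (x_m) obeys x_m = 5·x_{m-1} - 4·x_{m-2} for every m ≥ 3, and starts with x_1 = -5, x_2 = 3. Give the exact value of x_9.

174755

Applying the relation repeatedly:
x_3 = 35;  x_4 = 163;  x_5 = 675;  x_6 = 2723;  x_7 = 10915;  x_8 = 43683;  x_9 = 174755.
(Characteristic roots are 4 and 1.)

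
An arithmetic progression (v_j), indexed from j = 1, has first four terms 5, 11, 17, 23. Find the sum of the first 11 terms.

385

Common difference d = 6.
v_j = 5 + (j - 1)·6.
v_{11} = 65; S = 11·(5 + 65)/2 = 385.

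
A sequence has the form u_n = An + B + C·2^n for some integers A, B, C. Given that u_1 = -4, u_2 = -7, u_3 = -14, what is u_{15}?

Plug in n = 1, 2, 3: A + B + 2C = -4; 2A + B + 4C = -7; 3A + B + 8C = -14.
Subtracting the first from the second: A + 2C = -3.
Subtracting the second from the third: A + 4C = -7.
Solving: C = -2, A = 1, then B = -1.
So u_n = 1·n + (-1) + (-2)·2^n; at n=15 this is -65522.

-65522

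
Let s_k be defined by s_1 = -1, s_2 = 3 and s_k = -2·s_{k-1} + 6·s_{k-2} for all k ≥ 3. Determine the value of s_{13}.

s_3 = -12  s_4 = 42  s_5 = -156  …  s_{10} = 99888  s_{11} = -364224  s_{12} = 1327776  s_{13} = -4840896.

-4840896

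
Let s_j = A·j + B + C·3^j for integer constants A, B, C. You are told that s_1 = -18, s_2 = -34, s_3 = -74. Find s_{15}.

-28697882

The three given values yield: A + B + 3C = -18; 2A + B + 9C = -34; 3A + B + 27C = -74.
Subtracting the first from the second: A + 6C = -16.
Subtracting the second from the third: A + 18C = -40.
Solving: C = -2, A = -4, then B = -8.
So s_j = -4·j + (-8) + (-2)·3^j; at j=15 this is -28697882.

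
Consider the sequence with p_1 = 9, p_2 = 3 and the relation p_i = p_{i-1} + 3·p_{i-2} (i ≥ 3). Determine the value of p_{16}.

1108551

Step forward from the initial values:
p_3 = 30; p_4 = 39; p_5 = 129; …; p_{13} = 90921; p_{14} = 208947; p_{15} = 481710; p_{16} = 1108551.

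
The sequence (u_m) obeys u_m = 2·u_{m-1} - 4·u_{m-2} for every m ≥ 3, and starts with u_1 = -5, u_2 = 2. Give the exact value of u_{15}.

98304

Compute successive terms:
u_3 = 24;  u_4 = 40;  u_5 = -16;  …;  u_{12} = -12288;  u_{13} = -20480;  u_{14} = 8192;  u_{15} = 98304.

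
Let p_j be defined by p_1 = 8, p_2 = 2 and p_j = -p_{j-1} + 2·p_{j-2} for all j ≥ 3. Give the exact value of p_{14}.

-16378

Compute successive terms:
p_3 = 14; p_4 = -10; p_5 = 38; …; p_{11} = 2054; p_{12} = -4090; p_{13} = 8198; p_{14} = -16378.
(Characteristic roots are 1 and -2.)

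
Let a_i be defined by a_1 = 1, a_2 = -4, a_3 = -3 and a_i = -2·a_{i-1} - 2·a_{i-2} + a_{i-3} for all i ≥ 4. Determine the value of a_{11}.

Iterate the recurrence:
a_4 = 15, a_5 = -28, a_6 = 23, a_7 = 25, a_8 = -124, a_9 = 221, a_{10} = -169, a_{11} = -228.

-228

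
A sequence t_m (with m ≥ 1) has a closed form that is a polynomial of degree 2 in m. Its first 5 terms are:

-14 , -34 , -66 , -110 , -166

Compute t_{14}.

-1210

1st diffs: -20, -32, -44, -56.
2nd diffs: -12, -12, -12 (constant).
So t_m = -6m^2 - 2m - 6.
Evaluating at m = 14 gives t_{14} = -1210.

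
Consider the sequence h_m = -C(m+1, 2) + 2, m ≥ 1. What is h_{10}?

-53

C(11, 2) = 55, so h_{10} = -53.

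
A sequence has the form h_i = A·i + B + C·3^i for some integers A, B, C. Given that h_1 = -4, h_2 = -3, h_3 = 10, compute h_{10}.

The three given values yield: A + B + 3C = -4; 2A + B + 9C = -3; 3A + B + 27C = 10.
Subtracting the first from the second: A + 6C = 1.
Subtracting the second from the third: A + 18C = 13.
Solving: C = 1, A = -5, then B = -2.
Hence h_{10} = -5·10 + (-2) + 1·59049 = 58997.

58997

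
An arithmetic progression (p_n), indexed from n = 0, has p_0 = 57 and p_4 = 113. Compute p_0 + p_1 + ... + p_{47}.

18528

Common difference d = (113 - 57) / (4 - 0) = 14.
p_n = 57 + (n - 0)·14.
p_{47} = 715; S = 48·(57 + 715)/2 = 18528.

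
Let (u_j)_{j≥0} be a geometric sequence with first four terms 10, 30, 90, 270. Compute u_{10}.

590490

Common ratio r = 3.
u_j = 10·3^(j-0).
u_{10} = 10·3^10 = 590490.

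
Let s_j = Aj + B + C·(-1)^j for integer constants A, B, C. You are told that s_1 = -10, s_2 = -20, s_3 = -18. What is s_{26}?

Plug in j = 1, 2, 3: A + B - C = -10; 2A + B + C = -20; 3A + B - C = -18.
Subtracting the first from the second: A + 2C = -10.
Subtracting the second from the third: A - 2C = 2.
Solving: C = -3, A = -4, then B = -9.
Hence s_{26} = -4·26 + (-9) + (-3)·1 = -116.

-116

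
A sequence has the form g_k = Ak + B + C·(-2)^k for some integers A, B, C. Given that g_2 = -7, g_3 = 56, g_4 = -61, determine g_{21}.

Write the equations: 2A + B + 4C = -7; 3A + B - 8C = 56; 4A + B + 16C = -61.
Subtracting the first from the second: A - 12C = 63.
Subtracting the second from the third: A + 24C = -117.
Solving: C = -5, A = 3, then B = 7.
So g_k = 3·k + 7 + (-5)·(-2)^k; at k=21 this is 10485830.

10485830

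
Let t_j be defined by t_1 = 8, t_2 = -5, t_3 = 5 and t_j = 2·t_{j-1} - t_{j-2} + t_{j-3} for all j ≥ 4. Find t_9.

303

Compute successive terms:
t_4 = 23;  t_5 = 36;  t_6 = 54;  t_7 = 95;  t_8 = 172;  t_9 = 303.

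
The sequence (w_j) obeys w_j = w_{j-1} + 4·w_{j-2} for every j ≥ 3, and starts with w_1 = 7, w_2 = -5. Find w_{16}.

Compute successive terms:
w_3 = 23; w_4 = 3; w_5 = 95; …; w_{13} = 115967; w_{14} = 292235; w_{15} = 756103; w_{16} = 1925043.

1925043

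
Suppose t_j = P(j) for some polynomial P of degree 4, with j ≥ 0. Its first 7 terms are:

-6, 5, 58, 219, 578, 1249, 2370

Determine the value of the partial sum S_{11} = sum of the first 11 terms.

40337

1st diffs: 11, 53, 161, 359, 671, 1121.
2nd diffs: 42, 108, 198, 312, 450.
3rd diffs: 66, 90, 114, 138.
4th diffs: 24, 24, 24 (constant).
Newton forward-difference form: t_j = -6 + 11·C(j,1) + 42·C(j,2) + 66·C(j,3) + 24·C(j,4).
Continuing: 4103, 6634, 10173, 14954.
Summing j = 0..10 (11 terms) gives 40337.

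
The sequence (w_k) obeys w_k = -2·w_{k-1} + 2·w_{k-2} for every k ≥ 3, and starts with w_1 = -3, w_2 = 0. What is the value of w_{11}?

-14688

Compute successive terms:
w_3 = -6; w_4 = 12; w_5 = -36; w_6 = 96; w_7 = -264; w_8 = 720; w_9 = -1968; w_{10} = 5376; w_{11} = -14688.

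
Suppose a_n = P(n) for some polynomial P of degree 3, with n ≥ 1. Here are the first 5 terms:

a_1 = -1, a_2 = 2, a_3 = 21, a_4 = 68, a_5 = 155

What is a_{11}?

1st diffs: 3, 19, 47, 87.
2nd diffs: 16, 28, 40.
3rd diffs: 12, 12 (constant).
So a_n = 2n^3 - 4n^2 + n.
Evaluating at n = 11 gives a_{11} = 2189.

2189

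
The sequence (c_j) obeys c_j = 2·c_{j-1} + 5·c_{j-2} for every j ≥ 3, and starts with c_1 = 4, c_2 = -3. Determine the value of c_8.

3273

Compute successive terms:
c_3 = 14;  c_4 = 13;  c_5 = 96;  c_6 = 257;  c_7 = 994;  c_8 = 3273.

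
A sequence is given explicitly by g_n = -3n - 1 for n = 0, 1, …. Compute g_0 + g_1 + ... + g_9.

Over n = 0..9: Σn = 45.
Total = (-3)·45 + (-1)·10 = -145.

-145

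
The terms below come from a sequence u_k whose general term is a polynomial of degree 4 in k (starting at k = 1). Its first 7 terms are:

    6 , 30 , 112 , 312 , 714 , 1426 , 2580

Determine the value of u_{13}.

29202

1st diffs: 24, 82, 200, 402, 712, 1154.
2nd diffs: 58, 118, 202, 310, 442.
3rd diffs: 60, 84, 108, 132.
4th diffs: 24, 24, 24 (constant).
Newton forward-difference form: u_k = 6 + 24·C(k-1,1) + 58·C(k-1,2) + 60·C(k-1,3) + 24·C(k-1,4).
At k = 13: k-1 = 12, so u_{13} = 6 + 288 + 3828 + 13200 + 11880 = 29202.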